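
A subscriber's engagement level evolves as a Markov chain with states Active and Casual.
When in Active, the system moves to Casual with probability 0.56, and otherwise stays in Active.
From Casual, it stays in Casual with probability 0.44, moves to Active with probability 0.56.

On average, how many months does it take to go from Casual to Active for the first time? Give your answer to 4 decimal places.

1.7857

Let t(s) be the expected number of months to first reach Active from state s, with t(Active) = 0. Conditioning on the first month:
t(Casual) = 1 + 0.44·t(Casual)
Solving: t(Casual) = 1.7857.
Expected months from Casual to Active: 1.7857.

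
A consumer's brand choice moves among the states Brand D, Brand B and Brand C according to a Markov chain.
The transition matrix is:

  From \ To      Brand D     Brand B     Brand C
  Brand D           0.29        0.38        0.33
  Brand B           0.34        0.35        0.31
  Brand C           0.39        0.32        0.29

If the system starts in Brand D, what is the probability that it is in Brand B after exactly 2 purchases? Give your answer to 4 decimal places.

Sum over the intermediate state after 1 purchase:
P = P(Brand D→Brand D)·P(Brand D→Brand B) + P(Brand D→Brand B)·P(Brand B→Brand B) + P(Brand D→Brand C)·P(Brand C→Brand B)
  = 0.29×0.38 + 0.38×0.35 + 0.33×0.32
  = 0.1102 + 0.1330 + 0.1056 = 0.3488

0.3488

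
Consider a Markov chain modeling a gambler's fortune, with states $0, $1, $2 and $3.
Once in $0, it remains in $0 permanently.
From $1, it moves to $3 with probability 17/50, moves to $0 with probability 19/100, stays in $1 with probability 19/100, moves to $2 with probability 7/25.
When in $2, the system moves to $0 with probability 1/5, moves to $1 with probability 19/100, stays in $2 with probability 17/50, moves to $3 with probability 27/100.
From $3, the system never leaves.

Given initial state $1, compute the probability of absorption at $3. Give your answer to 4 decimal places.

0.6232

Let h(s) be the probability of absorption at $3 starting from transient state s. Then h($3) = 1 and h($0) = 0. By first-step analysis:
h($1) = 0.19·0 + 0.19·h($1) + 0.28·h($2) + 0.34·1
h($2) = 0.2·0 + 0.19·h($1) + 0.34·h($2) + 0.27·1
Solving: h($1) = 0.6232, h($2) = 0.5885.
Starting from $1, the probability is 0.6232.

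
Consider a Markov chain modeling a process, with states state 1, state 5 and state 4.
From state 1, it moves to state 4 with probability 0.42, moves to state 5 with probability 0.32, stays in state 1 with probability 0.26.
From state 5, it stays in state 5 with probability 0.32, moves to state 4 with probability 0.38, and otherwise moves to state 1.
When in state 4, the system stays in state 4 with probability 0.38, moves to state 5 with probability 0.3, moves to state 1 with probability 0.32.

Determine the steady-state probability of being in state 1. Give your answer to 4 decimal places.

0.2960

Let the stationary distribution be π with π = πP and π_1 + π_2 + π_3 = 1.
π_1 = 0.26·π_1 + 0.3·π_2 + 0.32·π_3
π_2 = 0.32·π_1 + 0.32·π_2 + 0.3·π_3
Solving with the normalization constraint gives π = (0.2960, 0.3122, 0.3918).
So the stationary probability of state 1 is 0.2960.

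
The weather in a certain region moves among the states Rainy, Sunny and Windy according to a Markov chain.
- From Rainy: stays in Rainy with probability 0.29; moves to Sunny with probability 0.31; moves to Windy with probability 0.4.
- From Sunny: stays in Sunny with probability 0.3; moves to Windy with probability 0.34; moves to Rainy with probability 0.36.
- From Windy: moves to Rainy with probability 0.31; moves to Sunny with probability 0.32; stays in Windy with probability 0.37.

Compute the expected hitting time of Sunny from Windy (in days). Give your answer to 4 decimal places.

3.1550

Let t(s) be the expected number of days to first reach Sunny from state s, with t(Sunny) = 0. Conditioning on the first day:
t(Rainy) = 1 + 0.29·t(Rainy) + 0.4·t(Windy)
t(Windy) = 1 + 0.31·t(Rainy) + 0.37·t(Windy)
Solving: t(Rainy) = 3.1859, t(Windy) = 3.1550.
Expected days from Windy to Sunny: 3.1550.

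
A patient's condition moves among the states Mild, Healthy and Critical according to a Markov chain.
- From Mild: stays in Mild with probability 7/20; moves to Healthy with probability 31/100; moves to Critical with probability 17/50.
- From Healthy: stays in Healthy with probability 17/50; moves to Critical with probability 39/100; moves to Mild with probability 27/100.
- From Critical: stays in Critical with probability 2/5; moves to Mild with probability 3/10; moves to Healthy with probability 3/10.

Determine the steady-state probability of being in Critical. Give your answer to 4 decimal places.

Let the stationary distribution be π with π = πP and π_1 + π_2 + π_3 = 1.
π_1 = 0.35·π_1 + 0.27·π_2 + 0.3·π_3
π_2 = 0.31·π_1 + 0.34·π_2 + 0.3·π_3
Solving with the normalization constraint gives π = (0.3058, 0.3157, 0.3785).
So the stationary probability of Critical is 0.3785.

0.3785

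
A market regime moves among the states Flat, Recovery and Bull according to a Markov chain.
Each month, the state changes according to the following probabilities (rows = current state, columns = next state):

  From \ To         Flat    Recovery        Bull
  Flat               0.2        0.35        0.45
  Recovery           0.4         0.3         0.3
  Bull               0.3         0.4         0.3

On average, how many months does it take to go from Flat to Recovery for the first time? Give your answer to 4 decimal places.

Let t(s) be the expected number of months to first reach Recovery from state s, with t(Recovery) = 0. Conditioning on the first month:
t(Flat) = 1 + 0.2·t(Flat) + 0.45·t(Bull)
t(Bull) = 1 + 0.3·t(Flat) + 0.3·t(Bull)
Solving: t(Flat) = 2.7059, t(Bull) = 2.5882.
Expected months from Flat to Recovery: 2.7059.

2.7059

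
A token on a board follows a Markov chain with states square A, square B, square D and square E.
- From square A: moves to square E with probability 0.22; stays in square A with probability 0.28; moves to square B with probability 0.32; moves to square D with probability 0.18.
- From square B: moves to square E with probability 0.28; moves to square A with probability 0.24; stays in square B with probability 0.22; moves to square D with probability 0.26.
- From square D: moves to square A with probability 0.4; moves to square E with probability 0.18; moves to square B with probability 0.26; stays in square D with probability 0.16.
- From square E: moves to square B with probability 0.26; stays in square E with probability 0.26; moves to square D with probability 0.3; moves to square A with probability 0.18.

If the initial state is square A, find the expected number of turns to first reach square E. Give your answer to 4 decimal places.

4.3693

Let t(s) be the expected number of turns to first reach square E from state s, with t(square E) = 0. Conditioning on the first turn:
t(square A) = 1 + 0.28·t(square A) + 0.32·t(square B) + 0.18·t(square D)
t(square B) = 1 + 0.24·t(square A) + 0.22·t(square B) + 0.26·t(square D)
t(square D) = 1 + 0.4·t(square A) + 0.26·t(square B) + 0.16·t(square D)
Solving: t(square A) = 4.3693, t(square B) = 4.1444, t(square D) = 4.5539.
Expected turns from square A to square E: 4.3693.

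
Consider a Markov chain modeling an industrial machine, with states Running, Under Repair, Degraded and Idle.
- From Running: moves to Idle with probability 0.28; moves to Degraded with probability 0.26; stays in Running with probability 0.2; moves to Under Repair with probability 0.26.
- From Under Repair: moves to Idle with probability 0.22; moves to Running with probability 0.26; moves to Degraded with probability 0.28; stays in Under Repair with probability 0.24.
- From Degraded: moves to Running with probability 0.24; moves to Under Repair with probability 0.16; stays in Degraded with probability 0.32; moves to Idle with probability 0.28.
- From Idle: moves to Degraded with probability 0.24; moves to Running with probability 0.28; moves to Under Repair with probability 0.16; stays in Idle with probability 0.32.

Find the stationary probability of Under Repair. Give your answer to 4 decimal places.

Let the stationary distribution be π with π = πP and π_1 + π_2 + π_3 + π_4 = 1.
π_1 = 0.2·π_1 + 0.26·π_2 + 0.24·π_3 + 0.28·π_4
π_2 = 0.26·π_1 + 0.24·π_2 + 0.16·π_3 + 0.16·π_4
π_3 = 0.26·π_1 + 0.28·π_2 + 0.32·π_3 + 0.24·π_4
Solving with the normalization constraint gives π = (0.2454, 0.2006, 0.2749, 0.2791).
So the stationary probability of Under Repair is 0.2006.

0.2006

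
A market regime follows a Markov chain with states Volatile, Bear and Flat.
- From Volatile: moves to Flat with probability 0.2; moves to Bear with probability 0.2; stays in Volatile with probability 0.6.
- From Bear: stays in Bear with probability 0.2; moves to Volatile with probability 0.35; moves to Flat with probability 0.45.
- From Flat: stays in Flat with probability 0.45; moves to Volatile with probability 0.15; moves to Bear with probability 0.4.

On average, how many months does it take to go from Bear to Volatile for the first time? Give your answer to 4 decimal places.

3.8462

Let t(s) be the expected number of months to first reach Volatile from state s, with t(Volatile) = 0. Conditioning on the first month:
t(Bear) = 1 + 0.2·t(Bear) + 0.45·t(Flat)
t(Flat) = 1 + 0.4·t(Bear) + 0.45·t(Flat)
Solving: t(Bear) = 3.8462, t(Flat) = 4.6154.
Expected months from Bear to Volatile: 3.8462.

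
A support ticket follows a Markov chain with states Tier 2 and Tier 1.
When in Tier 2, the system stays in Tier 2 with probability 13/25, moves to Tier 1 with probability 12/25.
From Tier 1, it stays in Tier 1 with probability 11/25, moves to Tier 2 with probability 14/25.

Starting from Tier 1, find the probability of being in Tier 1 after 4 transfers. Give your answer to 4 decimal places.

0.4615

Propagate the distribution vector 4 transfers from Tier 1.
After 0 transfers: (0.0000, 1.0000)
After 1 transfer: (0.5600, 0.4400)
After 2 transfers: (0.5376, 0.4624)
After 3 transfers: (0.5385, 0.4615)
After 4 transfers: (0.5385, 0.4615)
P(in Tier 1 after 4 transfers) = 0.4615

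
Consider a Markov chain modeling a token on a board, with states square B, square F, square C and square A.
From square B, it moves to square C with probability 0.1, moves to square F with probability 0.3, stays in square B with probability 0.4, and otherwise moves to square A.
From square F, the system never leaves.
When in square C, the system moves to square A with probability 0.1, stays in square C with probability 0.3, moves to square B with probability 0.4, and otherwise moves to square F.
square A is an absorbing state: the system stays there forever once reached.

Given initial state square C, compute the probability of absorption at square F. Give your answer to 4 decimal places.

0.6316

Let h(s) be the probability of absorption at square F starting from transient state s. Then h(square F) = 1 and h(square A) = 0. By first-step analysis:
h(square B) = 0.4·h(square B) + 0.3·1 + 0.1·h(square C) + 0.2·0
h(square C) = 0.4·h(square B) + 0.2·1 + 0.3·h(square C) + 0.1·0
Solving: h(square B) = 0.6053, h(square C) = 0.6316.
Starting from square C, the probability is 0.6316.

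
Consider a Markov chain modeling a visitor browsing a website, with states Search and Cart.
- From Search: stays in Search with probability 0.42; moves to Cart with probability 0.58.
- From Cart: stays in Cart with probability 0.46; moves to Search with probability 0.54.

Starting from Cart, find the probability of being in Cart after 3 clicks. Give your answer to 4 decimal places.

0.5170

Propagate the distribution vector 3 clicks from Cart.
After 0 clicks: (0.0000, 1.0000)
After 1 click: (0.5400, 0.4600)
After 2 clicks: (0.4752, 0.5248)
After 3 clicks: (0.4830, 0.5170)
P(in Cart after 3 clicks) = 0.5170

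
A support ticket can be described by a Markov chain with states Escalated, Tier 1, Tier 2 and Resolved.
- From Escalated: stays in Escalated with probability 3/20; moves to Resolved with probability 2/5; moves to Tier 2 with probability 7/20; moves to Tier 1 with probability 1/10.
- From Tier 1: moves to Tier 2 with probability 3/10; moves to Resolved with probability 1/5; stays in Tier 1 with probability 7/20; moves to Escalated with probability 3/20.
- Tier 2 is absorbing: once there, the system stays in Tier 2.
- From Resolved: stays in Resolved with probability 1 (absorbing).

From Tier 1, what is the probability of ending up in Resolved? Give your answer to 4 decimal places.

Let h(s) be the probability of absorption at Resolved starting from transient state s. Then h(Resolved) = 1 and h(Tier 2) = 0. By first-step analysis:
h(Escalated) = 0.15·h(Escalated) + 0.1·h(Tier 1) + 0.35·0 + 0.4·1
h(Tier 1) = 0.15·h(Escalated) + 0.35·h(Tier 1) + 0.3·0 + 0.2·1
Solving: h(Escalated) = 0.5209, h(Tier 1) = 0.4279.
Starting from Tier 1, the probability is 0.4279.

0.4279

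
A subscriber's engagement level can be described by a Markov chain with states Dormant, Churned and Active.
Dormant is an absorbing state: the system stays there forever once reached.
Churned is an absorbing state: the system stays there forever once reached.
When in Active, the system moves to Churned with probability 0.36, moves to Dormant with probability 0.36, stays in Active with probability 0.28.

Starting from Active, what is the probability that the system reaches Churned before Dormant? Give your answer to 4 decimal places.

Let h(s) be the probability of absorption at Churned starting from transient state s. Then h(Churned) = 1 and h(Dormant) = 0. By first-step analysis:
h(Active) = 0.36·0 + 0.36·1 + 0.28·h(Active)
Solving: h(Active) = 0.5000.
Starting from Active, the probability is 0.5000.

0.5000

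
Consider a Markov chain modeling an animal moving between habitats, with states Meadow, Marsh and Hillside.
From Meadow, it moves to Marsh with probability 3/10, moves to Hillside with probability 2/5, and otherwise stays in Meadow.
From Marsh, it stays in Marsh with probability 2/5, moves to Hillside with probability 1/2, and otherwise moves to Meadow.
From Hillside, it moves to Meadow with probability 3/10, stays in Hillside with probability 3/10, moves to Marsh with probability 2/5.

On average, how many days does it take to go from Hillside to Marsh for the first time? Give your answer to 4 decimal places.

2.7027

Let t(s) be the expected number of days to first reach Marsh from state s, with t(Marsh) = 0. Conditioning on the first day:
t(Meadow) = 1 + 0.3·t(Meadow) + 0.4·t(Hillside)
t(Hillside) = 1 + 0.3·t(Meadow) + 0.3·t(Hillside)
Solving: t(Meadow) = 2.9730, t(Hillside) = 2.7027.
Expected days from Hillside to Marsh: 2.7027.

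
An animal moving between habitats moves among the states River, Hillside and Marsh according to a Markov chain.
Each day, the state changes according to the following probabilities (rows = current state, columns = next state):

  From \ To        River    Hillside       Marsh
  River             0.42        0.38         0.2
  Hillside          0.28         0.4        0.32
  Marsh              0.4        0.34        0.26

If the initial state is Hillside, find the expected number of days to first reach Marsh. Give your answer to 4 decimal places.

3.5596

Let t(s) be the expected number of days to first reach Marsh from state s, with t(Marsh) = 0. Conditioning on the first day:
t(River) = 1 + 0.42·t(River) + 0.38·t(Hillside)
t(Hillside) = 1 + 0.28·t(River) + 0.4·t(Hillside)
Solving: t(River) = 4.0563, t(Hillside) = 3.5596.
Expected days from Hillside to Marsh: 3.5596.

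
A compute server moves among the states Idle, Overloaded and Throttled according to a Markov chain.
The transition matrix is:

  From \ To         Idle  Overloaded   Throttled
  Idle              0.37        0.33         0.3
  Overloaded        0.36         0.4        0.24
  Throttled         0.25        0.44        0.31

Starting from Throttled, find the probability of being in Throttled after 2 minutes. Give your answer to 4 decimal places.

0.2767

Sum over the intermediate state after 1 minute:
P = P(Throttled→Idle)·P(Idle→Throttled) + P(Throttled→Overloaded)·P(Overloaded→Throttled) + P(Throttled→Throttled)·P(Throttled→Throttled)
  = 0.25×0.3 + 0.44×0.24 + 0.31×0.31
  = 0.0750 + 0.1056 + 0.0961 = 0.2767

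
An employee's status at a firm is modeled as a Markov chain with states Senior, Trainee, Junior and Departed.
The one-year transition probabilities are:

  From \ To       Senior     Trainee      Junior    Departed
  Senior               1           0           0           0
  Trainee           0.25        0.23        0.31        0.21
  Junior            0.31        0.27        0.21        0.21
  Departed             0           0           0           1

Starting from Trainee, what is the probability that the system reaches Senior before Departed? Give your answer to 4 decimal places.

Let h(s) be the probability of absorption at Senior starting from transient state s. Then h(Senior) = 1 and h(Departed) = 0. By first-step analysis:
h(Trainee) = 0.25·1 + 0.23·h(Trainee) + 0.31·h(Junior) + 0.21·0
h(Junior) = 0.31·1 + 0.27·h(Trainee) + 0.21·h(Junior) + 0.21·0
Solving: h(Trainee) = 0.5597, h(Junior) = 0.5837.
Starting from Trainee, the probability is 0.5597.

0.5597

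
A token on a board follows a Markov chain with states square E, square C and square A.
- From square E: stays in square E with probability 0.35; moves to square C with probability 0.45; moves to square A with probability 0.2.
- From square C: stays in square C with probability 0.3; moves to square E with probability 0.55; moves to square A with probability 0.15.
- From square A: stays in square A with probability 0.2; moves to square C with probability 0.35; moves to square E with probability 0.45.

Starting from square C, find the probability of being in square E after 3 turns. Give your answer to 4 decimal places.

0.4465

Propagate the distribution vector 3 turns from square C.
After 0 turns: (0.0000, 1.0000, 0.0000)
After 1 turn: (0.5500, 0.3000, 0.1500)
After 2 turns: (0.4250, 0.3900, 0.1850)
After 3 turns: (0.4465, 0.3730, 0.1805)
P(in square E after 3 turns) = 0.4465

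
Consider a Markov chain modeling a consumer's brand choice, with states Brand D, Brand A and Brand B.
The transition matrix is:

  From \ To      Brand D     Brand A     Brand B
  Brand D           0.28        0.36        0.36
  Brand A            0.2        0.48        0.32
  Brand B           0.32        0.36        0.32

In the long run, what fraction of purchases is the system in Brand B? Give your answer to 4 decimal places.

Let the stationary distribution be π with π = πP and π_1 + π_2 + π_3 = 1.
π_1 = 0.28·π_1 + 0.2·π_2 + 0.32·π_3
π_2 = 0.36·π_1 + 0.48·π_2 + 0.36·π_3
Solving with the normalization constraint gives π = (0.2605, 0.4091, 0.3304).
So the stationary probability of Brand B is 0.3304.

0.3304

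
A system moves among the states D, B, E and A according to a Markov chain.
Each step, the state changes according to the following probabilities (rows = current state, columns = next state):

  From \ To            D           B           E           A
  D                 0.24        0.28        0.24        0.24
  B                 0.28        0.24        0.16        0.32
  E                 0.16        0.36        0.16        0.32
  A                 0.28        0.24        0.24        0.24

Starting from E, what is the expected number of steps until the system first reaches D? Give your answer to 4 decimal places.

Let t(s) be the expected number of steps to first reach D from state s, with t(D) = 0. Conditioning on the first step:
t(B) = 1 + 0.24·t(B) + 0.16·t(E) + 0.32·t(A)
t(E) = 1 + 0.36·t(B) + 0.16·t(E) + 0.32·t(A)
t(A) = 1 + 0.24·t(B) + 0.24·t(E) + 0.24·t(A)
Solving: t(B) = 3.8766, t(E) = 4.3418, t(A) = 3.9111.
Expected steps from E to D: 4.3418.

4.3418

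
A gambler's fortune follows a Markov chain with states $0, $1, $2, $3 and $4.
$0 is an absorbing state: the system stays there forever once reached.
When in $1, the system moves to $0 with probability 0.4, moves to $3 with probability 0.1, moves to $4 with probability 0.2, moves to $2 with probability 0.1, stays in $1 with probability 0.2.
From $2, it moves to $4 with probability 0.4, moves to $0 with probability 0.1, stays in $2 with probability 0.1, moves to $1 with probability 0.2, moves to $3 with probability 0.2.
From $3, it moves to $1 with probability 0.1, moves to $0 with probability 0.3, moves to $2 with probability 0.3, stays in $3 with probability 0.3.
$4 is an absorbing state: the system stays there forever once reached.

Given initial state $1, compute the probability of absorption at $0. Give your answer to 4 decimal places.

Let h(s) be the probability of absorption at $0 starting from transient state s. Then h($0) = 1 and h($4) = 0. By first-step analysis:
h($1) = 0.4·1 + 0.2·h($1) + 0.1·h($2) + 0.1·h($3) + 0.2·0
h($2) = 0.1·1 + 0.2·h($1) + 0.1·h($2) + 0.2·h($3) + 0.4·0
h($3) = 0.3·1 + 0.1·h($1) + 0.3·h($2) + 0.3·h($3)
Solving: h($1) = 0.6376, h($2) = 0.4071, h($3) = 0.6941.
Starting from $1, the probability is 0.6376.

0.6376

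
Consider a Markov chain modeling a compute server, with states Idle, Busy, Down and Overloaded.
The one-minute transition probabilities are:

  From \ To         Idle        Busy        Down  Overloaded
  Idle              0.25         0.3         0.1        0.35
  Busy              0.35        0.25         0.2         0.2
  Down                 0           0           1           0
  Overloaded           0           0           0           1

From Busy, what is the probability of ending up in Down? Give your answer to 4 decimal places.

Let h(s) be the probability of absorption at Down starting from transient state s. Then h(Down) = 1 and h(Overloaded) = 0. By first-step analysis:
h(Idle) = 0.25·h(Idle) + 0.3·h(Busy) + 0.1·1 + 0.35·0
h(Busy) = 0.35·h(Idle) + 0.25·h(Busy) + 0.2·1 + 0.2·0
Solving: h(Idle) = 0.2951, h(Busy) = 0.4044.
Starting from Busy, the probability is 0.4044.

0.4044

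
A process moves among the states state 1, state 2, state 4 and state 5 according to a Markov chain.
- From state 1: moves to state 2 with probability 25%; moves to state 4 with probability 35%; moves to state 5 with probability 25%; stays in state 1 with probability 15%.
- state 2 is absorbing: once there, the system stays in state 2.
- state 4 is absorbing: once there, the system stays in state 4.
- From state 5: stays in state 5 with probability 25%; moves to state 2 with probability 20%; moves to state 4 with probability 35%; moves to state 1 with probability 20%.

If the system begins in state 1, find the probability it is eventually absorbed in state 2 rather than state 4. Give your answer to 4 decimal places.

0.4043

Let h(s) be the probability of absorption at state 2 starting from transient state s. Then h(state 2) = 1 and h(state 4) = 0. By first-step analysis:
h(state 1) = 0.15·h(state 1) + 0.25·1 + 0.35·0 + 0.25·h(state 5)
h(state 5) = 0.2·h(state 1) + 0.2·1 + 0.35·0 + 0.25·h(state 5)
Solving: h(state 1) = 0.4043, h(state 5) = 0.3745.
Starting from state 1, the probability is 0.4043.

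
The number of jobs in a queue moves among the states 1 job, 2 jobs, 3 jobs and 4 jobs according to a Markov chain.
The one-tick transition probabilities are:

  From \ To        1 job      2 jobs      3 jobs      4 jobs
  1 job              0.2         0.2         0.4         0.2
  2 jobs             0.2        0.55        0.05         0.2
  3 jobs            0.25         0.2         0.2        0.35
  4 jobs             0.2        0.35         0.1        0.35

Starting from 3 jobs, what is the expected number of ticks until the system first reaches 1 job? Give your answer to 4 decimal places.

4.6180

Let t(s) be the expected number of ticks to first reach 1 job from state s, with t(1 job) = 0. Conditioning on the first tick:
t(2 jobs) = 1 + 0.55·t(2 jobs) + 0.05·t(3 jobs) + 0.2·t(4 jobs)
t(3 jobs) = 1 + 0.2·t(2 jobs) + 0.2·t(3 jobs) + 0.35·t(4 jobs)
t(4 jobs) = 1 + 0.35·t(2 jobs) + 0.1·t(3 jobs) + 0.35·t(4 jobs)
Solving: t(2 jobs) = 4.9099, t(3 jobs) = 4.6180, t(4 jobs) = 4.8927.
Expected ticks from 3 jobs to 1 job: 4.6180.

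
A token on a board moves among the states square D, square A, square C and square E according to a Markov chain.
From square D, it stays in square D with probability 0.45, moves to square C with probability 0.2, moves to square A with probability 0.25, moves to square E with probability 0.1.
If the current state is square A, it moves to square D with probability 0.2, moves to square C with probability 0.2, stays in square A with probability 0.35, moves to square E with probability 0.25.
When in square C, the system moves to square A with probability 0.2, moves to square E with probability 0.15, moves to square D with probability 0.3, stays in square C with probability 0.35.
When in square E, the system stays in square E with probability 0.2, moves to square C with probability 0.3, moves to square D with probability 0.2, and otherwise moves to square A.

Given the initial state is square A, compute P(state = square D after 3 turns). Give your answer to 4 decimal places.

0.2930

Propagate the distribution vector 3 turns from square A.
After 0 turns: (0.0000, 1.0000, 0.0000, 0.0000)
After 1 turn: (0.2000, 0.3500, 0.2000, 0.2500)
After 2 turns: (0.2700, 0.2875, 0.2550, 0.1875)
After 3 turns: (0.2930, 0.2754, 0.2570, 0.1746)
P(in square D after 3 turns) = 0.2930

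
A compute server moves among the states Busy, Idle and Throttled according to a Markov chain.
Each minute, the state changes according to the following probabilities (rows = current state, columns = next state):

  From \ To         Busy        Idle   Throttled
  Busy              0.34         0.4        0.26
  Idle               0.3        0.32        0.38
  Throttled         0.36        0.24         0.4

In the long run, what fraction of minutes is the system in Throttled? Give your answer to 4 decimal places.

0.3468

Let the stationary distribution be π with π = πP and π_1 + π_2 + π_3 = 1.
π_1 = 0.34·π_1 + 0.3·π_2 + 0.36·π_3
π_2 = 0.4·π_1 + 0.32·π_2 + 0.24·π_3
Solving with the normalization constraint gives π = (0.3342, 0.3190, 0.3468).
So the stationary probability of Throttled is 0.3468.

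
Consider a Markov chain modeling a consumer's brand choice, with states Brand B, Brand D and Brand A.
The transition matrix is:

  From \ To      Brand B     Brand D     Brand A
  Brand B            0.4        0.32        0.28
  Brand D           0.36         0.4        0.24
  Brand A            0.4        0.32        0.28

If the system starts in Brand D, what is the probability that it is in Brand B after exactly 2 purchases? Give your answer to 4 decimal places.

Sum over the intermediate state after 1 purchase:
P = P(Brand D→Brand B)·P(Brand B→Brand B) + P(Brand D→Brand D)·P(Brand D→Brand B) + P(Brand D→Brand A)·P(Brand A→Brand B)
  = 0.36×0.4 + 0.4×0.36 + 0.24×0.4
  = 0.1440 + 0.1440 + 0.0960 = 0.3840

0.3840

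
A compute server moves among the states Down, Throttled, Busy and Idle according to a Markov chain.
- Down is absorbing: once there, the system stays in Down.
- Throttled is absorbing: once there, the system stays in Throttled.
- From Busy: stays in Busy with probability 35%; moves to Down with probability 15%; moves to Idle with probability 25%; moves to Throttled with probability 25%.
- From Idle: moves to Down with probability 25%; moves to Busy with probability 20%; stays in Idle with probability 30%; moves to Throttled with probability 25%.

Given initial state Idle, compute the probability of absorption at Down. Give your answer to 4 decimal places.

0.4753

Let h(s) be the probability of absorption at Down starting from transient state s. Then h(Down) = 1 and h(Throttled) = 0. By first-step analysis:
h(Busy) = 0.15·1 + 0.25·0 + 0.35·h(Busy) + 0.25·h(Idle)
h(Idle) = 0.25·1 + 0.25·0 + 0.2·h(Busy) + 0.3·h(Idle)
Solving: h(Busy) = 0.4136, h(Idle) = 0.4753.
Starting from Idle, the probability is 0.4753.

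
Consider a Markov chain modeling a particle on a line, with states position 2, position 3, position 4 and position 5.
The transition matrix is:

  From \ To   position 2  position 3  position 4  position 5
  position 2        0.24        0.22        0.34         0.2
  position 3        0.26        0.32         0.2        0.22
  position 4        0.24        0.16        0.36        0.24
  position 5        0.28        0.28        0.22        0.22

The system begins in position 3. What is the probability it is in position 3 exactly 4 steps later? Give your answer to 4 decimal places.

Propagate the distribution vector 4 steps from position 3.
After 0 steps: (0.0000, 1.0000, 0.0000, 0.0000)
After 1 step: (0.2600, 0.3200, 0.2000, 0.2200)
After 2 steps: (0.2552, 0.2532, 0.2728, 0.2188)
After 3 steps: (0.2538, 0.2421, 0.2838, 0.2204)
After 4 steps: (0.2537, 0.2404, 0.2853, 0.2206)
P(in position 3 after 4 steps) = 0.2404

0.2404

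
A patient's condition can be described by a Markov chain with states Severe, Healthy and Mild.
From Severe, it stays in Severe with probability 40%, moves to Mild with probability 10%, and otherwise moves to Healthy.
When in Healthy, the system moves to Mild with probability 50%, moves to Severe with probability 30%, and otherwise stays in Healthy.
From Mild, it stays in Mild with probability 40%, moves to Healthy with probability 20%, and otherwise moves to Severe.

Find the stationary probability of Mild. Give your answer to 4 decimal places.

Let the stationary distribution be π with π = πP and π_1 + π_2 + π_3 = 1.
π_1 = 0.4·π_1 + 0.3·π_2 + 0.4·π_3
π_2 = 0.5·π_1 + 0.2·π_2 + 0.2·π_3
Solving with the normalization constraint gives π = (0.3689, 0.3107, 0.3204).
So the stationary probability of Mild is 0.3204.

0.3204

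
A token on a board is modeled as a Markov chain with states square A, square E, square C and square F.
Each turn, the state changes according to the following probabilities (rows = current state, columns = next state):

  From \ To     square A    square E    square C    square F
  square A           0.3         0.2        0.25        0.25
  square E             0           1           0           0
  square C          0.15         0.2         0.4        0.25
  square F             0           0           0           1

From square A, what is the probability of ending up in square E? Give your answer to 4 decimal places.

0.4444

Let h(s) be the probability of absorption at square E starting from transient state s. Then h(square E) = 1 and h(square F) = 0. By first-step analysis:
h(square A) = 0.3·h(square A) + 0.2·1 + 0.25·h(square C) + 0.25·0
h(square C) = 0.15·h(square A) + 0.2·1 + 0.4·h(square C) + 0.25·0
Solving: h(square A) = 0.4444, h(square C) = 0.4444.
Starting from square A, the probability is 0.4444.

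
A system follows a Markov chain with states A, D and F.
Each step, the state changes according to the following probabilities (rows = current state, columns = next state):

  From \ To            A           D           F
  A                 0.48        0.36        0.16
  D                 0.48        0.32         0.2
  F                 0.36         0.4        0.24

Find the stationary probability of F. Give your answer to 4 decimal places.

0.1893

Let the stationary distribution be π with π = πP and π_1 + π_2 + π_3 = 1.
π_1 = 0.48·π_1 + 0.48·π_2 + 0.36·π_3
π_2 = 0.36·π_1 + 0.32·π_2 + 0.4·π_3
Solving with the normalization constraint gives π = (0.4573, 0.3534, 0.1893).
So the stationary probability of F is 0.1893.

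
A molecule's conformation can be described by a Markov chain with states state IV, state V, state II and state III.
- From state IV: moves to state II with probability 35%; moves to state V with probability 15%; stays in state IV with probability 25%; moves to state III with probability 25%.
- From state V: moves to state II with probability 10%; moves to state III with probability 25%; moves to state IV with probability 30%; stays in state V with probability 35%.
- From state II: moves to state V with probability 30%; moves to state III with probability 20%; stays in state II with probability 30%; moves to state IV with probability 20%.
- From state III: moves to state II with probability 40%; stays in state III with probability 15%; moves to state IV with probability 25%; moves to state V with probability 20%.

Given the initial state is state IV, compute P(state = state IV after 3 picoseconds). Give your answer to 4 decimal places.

0.2469

Propagate the distribution vector 3 picoseconds from state IV.
After 0 picoseconds: (1.0000, 0.0000, 0.0000, 0.0000)
After 1 picosecond: (0.2500, 0.1500, 0.3500, 0.2500)
After 2 picoseconds: (0.2400, 0.2450, 0.3075, 0.2075)
After 3 picoseconds: (0.2469, 0.2555, 0.2838, 0.2139)
P(in state IV after 3 picoseconds) = 0.2469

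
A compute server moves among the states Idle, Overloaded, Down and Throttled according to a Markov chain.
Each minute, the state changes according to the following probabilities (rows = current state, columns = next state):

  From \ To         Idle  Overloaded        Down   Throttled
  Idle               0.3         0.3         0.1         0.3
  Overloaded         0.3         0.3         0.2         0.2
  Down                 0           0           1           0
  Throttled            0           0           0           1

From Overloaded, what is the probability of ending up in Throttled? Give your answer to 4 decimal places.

Let h(s) be the probability of absorption at Throttled starting from transient state s. Then h(Throttled) = 1 and h(Down) = 0. By first-step analysis:
h(Idle) = 0.3·h(Idle) + 0.3·h(Overloaded) + 0.1·0 + 0.3·1
h(Overloaded) = 0.3·h(Idle) + 0.3·h(Overloaded) + 0.2·0 + 0.2·1
Solving: h(Idle) = 0.6750, h(Overloaded) = 0.5750.
Starting from Overloaded, the probability is 0.5750.

0.5750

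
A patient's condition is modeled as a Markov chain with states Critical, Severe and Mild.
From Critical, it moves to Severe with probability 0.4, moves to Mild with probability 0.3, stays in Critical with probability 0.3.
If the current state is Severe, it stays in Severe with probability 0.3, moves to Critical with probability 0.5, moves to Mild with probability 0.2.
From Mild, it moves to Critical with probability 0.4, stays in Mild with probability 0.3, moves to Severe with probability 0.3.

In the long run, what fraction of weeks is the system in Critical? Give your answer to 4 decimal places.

0.3945

Let the stationary distribution be π with π = πP and π_1 + π_2 + π_3 = 1.
π_1 = 0.3·π_1 + 0.5·π_2 + 0.4·π_3
π_2 = 0.4·π_1 + 0.3·π_2 + 0.3·π_3
Solving with the normalization constraint gives π = (0.3945, 0.3394, 0.2661).
So the stationary probability of Critical is 0.3945.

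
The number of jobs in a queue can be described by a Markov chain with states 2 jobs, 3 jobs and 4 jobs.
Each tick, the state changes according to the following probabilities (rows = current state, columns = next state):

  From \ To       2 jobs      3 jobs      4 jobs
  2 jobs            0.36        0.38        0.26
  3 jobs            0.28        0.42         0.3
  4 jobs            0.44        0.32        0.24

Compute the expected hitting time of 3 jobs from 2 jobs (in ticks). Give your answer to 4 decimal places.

Let t(s) be the expected number of ticks to first reach 3 jobs from state s, with t(3 jobs) = 0. Conditioning on the first tick:
t(2 jobs) = 1 + 0.36·t(2 jobs) + 0.26·t(4 jobs)
t(4 jobs) = 1 + 0.44·t(2 jobs) + 0.24·t(4 jobs)
Solving: t(2 jobs) = 2.7419, t(4 jobs) = 2.9032.
Expected ticks from 2 jobs to 3 jobs: 2.7419.

2.7419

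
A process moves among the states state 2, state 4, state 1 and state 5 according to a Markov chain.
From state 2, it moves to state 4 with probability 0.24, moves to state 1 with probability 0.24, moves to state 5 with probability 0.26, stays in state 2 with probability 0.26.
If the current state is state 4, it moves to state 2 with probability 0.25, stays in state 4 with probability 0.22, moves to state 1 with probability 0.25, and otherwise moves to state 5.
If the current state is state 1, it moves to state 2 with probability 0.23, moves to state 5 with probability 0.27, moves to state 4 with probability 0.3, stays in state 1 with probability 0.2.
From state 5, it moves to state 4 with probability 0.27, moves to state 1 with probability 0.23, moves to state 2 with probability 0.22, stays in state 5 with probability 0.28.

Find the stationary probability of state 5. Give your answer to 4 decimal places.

0.2729

Let the stationary distribution be π with π = πP and π_1 + π_2 + π_3 + π_4 = 1.
π_1 = 0.26·π_1 + 0.25·π_2 + 0.23·π_3 + 0.22·π_4
π_2 = 0.24·π_1 + 0.22·π_2 + 0.3·π_3 + 0.27·π_4
π_3 = 0.24·π_1 + 0.25·π_2 + 0.2·π_3 + 0.23·π_4
Solving with the normalization constraint gives π = (0.2396, 0.2569, 0.2306, 0.2729).
So the stationary probability of state 5 is 0.2729.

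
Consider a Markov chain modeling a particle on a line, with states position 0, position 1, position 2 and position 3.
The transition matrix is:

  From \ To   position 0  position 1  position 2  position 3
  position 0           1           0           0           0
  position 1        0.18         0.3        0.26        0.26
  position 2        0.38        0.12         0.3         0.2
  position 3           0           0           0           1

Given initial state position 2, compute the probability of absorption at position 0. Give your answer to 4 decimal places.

0.6269

Let h(s) be the probability of absorption at position 0 starting from transient state s. Then h(position 0) = 1 and h(position 3) = 0. By first-step analysis:
h(position 1) = 0.18·1 + 0.3·h(position 1) + 0.26·h(position 2) + 0.26·0
h(position 2) = 0.38·1 + 0.12·h(position 1) + 0.3·h(position 2) + 0.2·0
Solving: h(position 1) = 0.4900, h(position 2) = 0.6269.
Starting from position 2, the probability is 0.6269.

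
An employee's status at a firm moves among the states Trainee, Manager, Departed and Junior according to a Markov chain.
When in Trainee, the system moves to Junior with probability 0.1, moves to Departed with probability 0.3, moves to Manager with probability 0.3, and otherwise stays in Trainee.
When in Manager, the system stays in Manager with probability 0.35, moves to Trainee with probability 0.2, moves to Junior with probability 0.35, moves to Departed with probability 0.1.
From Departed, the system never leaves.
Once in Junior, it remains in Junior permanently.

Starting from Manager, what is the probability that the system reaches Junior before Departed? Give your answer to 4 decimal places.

0.6709

Let h(s) be the probability of absorption at Junior starting from transient state s. Then h(Junior) = 1 and h(Departed) = 0. By first-step analysis:
h(Trainee) = 0.3·h(Trainee) + 0.3·h(Manager) + 0.3·0 + 0.1·1
h(Manager) = 0.2·h(Trainee) + 0.35·h(Manager) + 0.1·0 + 0.35·1
Solving: h(Trainee) = 0.4304, h(Manager) = 0.6709.
Starting from Manager, the probability is 0.6709.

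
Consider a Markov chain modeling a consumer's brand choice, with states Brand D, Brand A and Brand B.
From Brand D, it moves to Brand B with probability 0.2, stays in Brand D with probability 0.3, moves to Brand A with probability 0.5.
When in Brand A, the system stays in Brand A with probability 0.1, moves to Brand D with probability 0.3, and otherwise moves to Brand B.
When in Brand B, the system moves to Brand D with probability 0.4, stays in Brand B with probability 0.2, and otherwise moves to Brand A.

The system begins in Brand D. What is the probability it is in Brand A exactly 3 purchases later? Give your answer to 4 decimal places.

Propagate the distribution vector 3 purchases from Brand D.
After 0 purchases: (1.0000, 0.0000, 0.0000)
After 1 purchase: (0.3000, 0.5000, 0.2000)
After 2 purchases: (0.3200, 0.2800, 0.4000)
After 3 purchases: (0.3400, 0.3480, 0.3120)
P(in Brand A after 3 purchases) = 0.3480

0.3480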